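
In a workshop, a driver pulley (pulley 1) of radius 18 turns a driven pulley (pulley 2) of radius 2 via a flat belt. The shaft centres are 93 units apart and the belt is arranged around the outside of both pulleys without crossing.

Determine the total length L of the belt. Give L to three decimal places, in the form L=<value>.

open belt: β = asin((r2−r1)/C) = asin(-16/93) = -9.9066°
wrap1 = π − 2β = 199.8133°
wrap2 = π + 2β = 160.1867°
tangent length = C·cosβ = 91.6133
L = r1·wrap1 + r2·wrap2 + 2·C·cosβ = 18·3.4874 + 2·2.7958 + 2·91.6133 = 251.5914

L=251.591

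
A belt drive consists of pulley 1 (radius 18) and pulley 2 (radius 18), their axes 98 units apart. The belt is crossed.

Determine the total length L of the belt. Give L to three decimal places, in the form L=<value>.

crossed belt: β = asin((r1+r2)/C) = asin(36/98) = 21.5521°
wrap1 = wrap2 = π + 2β = 223.1042°
tangent length = C·cosβ = 91.1482
L = (r1+r2)·wrap + 2·C·cosβ = 36·3.8939 + 2·91.1482 = 322.4770

L=322.477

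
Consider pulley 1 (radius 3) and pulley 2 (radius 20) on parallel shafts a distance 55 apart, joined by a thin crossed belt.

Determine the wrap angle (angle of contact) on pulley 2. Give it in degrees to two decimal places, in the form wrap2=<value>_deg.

wrap2=229.44_deg

crossed belt: β = asin((r1+r2)/C) = asin(23/55) = 24.7199°
wrap1 = wrap2 = π + 2β = 229.4397°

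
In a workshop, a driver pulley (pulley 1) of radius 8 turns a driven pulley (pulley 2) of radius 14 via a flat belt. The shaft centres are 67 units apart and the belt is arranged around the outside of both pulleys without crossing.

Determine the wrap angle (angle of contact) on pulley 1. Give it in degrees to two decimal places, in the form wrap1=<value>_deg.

wrap1=169.72_deg

open belt: β = asin((r2−r1)/C) = asin(6/67) = 5.1378°
wrap1 = π − 2β = 169.7243°
wrap2 = π + 2β = 190.2757°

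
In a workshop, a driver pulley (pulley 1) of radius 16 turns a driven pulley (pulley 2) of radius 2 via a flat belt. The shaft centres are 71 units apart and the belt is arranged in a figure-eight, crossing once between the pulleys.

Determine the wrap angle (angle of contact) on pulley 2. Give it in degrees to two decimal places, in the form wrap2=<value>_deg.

crossed belt: β = asin((r1+r2)/C) = asin(18/71) = 14.6860°
wrap1 = wrap2 = π + 2β = 209.3719°

wrap2=209.37_deg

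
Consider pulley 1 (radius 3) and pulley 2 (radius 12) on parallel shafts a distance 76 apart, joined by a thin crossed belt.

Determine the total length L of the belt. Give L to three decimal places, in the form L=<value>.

crossed belt: β = asin((r1+r2)/C) = asin(15/76) = 11.3831°
wrap1 = wrap2 = π + 2β = 202.7662°
tangent length = C·cosβ = 74.5050
L = (r1+r2)·wrap + 2·C·cosβ = 15·3.5389 + 2·74.5050 = 202.0941

L=202.094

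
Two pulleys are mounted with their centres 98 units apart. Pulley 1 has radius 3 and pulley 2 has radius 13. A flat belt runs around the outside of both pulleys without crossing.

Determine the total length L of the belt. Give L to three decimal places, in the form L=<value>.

L=247.287

open belt: β = asin((r2−r1)/C) = asin(10/98) = 5.8567°
wrap1 = π − 2β = 168.2866°
wrap2 = π + 2β = 191.7134°
tangent length = C·cosβ = 97.4885
L = r1·wrap1 + r2·wrap2 + 2·C·cosβ = 3·2.9372 + 13·3.3460 + 2·97.4885 = 247.2868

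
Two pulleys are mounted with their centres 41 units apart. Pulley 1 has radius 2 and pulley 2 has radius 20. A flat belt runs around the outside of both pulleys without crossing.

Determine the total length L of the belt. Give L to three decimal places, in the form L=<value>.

L=159.152

open belt: β = asin((r2−r1)/C) = asin(18/41) = 26.0416°
wrap1 = π − 2β = 127.9167°
wrap2 = π + 2β = 232.0833°
tangent length = C·cosβ = 36.8375
L = r1·wrap1 + r2·wrap2 + 2·C·cosβ = 2·2.2326 + 20·4.0506 + 2·36.8375 = 159.1525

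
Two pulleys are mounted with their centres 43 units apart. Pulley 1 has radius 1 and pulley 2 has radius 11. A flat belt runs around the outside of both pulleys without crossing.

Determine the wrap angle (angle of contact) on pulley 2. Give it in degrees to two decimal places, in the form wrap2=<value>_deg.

open belt: β = asin((r2−r1)/C) = asin(10/43) = 13.4477°
wrap1 = π − 2β = 153.1045°
wrap2 = π + 2β = 206.8955°

wrap2=206.90_deg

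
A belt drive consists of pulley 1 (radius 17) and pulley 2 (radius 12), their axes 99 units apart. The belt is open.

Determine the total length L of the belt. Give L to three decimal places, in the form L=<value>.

L=289.359

open belt: β = asin((r2−r1)/C) = asin(-5/99) = -2.8950°
wrap1 = π − 2β = 185.7899°
wrap2 = π + 2β = 174.2101°
tangent length = C·cosβ = 98.8737
L = r1·wrap1 + r2·wrap2 + 2·C·cosβ = 17·3.2426 + 12·3.0405 + 2·98.8737 = 289.3588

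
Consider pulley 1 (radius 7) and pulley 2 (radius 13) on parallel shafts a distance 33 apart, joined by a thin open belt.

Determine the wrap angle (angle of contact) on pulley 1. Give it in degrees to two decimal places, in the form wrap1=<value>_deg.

open belt: β = asin((r2−r1)/C) = asin(6/33) = 10.4757°
wrap1 = π − 2β = 159.0486°
wrap2 = π + 2β = 200.9514°

wrap1=159.05_deg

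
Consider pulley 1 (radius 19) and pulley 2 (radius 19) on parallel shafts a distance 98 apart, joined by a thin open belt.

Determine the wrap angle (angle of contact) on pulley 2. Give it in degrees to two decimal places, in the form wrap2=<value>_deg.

open belt: β = asin((r2−r1)/C) = asin(0/98) = 0.0000°
wrap1 = π − 2β = 180.0000°
wrap2 = π + 2β = 180.0000°

wrap2=180.00_deg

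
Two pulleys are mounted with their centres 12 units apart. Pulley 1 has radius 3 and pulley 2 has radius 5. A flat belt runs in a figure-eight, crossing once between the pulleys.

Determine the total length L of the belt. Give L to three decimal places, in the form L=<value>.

crossed belt: β = asin((r1+r2)/C) = asin(8/12) = 41.8103°
wrap1 = wrap2 = π + 2β = 263.6206°
tangent length = C·cosβ = 8.9443
L = (r1+r2)·wrap + 2·C·cosβ = 8·4.6010 + 2·8.9443 = 54.6969

L=54.697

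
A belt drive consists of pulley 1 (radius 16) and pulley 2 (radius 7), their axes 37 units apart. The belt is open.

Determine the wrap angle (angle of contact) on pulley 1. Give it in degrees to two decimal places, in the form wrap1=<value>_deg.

wrap1=208.16_deg

open belt: β = asin((r2−r1)/C) = asin(-9/37) = -14.0780°
wrap1 = π − 2β = 208.1561°
wrap2 = π + 2β = 151.8439°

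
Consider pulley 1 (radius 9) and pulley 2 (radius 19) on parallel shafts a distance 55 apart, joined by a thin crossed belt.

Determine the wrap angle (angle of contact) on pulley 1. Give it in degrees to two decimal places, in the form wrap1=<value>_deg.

crossed belt: β = asin((r1+r2)/C) = asin(28/55) = 30.6033°
wrap1 = wrap2 = π + 2β = 241.2066°

wrap1=241.21_deg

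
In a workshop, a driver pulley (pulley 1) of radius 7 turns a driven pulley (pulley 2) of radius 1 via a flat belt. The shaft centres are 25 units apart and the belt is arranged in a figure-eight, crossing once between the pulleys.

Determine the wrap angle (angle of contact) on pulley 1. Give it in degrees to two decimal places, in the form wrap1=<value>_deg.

crossed belt: β = asin((r1+r2)/C) = asin(8/25) = 18.6629°
wrap1 = wrap2 = π + 2β = 217.3258°

wrap1=217.33_deg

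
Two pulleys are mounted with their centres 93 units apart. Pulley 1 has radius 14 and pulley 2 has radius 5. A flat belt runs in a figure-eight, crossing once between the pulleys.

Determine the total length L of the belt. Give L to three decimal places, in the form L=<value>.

L=249.586

crossed belt: β = asin((r1+r2)/C) = asin(19/93) = 11.7886°
wrap1 = wrap2 = π + 2β = 203.5772°
tangent length = C·cosβ = 91.0385
L = (r1+r2)·wrap + 2·C·cosβ = 19·3.5531 + 2·91.0385 = 249.5857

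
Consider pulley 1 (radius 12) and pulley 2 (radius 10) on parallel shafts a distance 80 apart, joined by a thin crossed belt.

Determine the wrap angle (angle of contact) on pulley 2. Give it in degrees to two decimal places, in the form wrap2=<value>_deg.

crossed belt: β = asin((r1+r2)/C) = asin(22/80) = 15.9620°
wrap1 = wrap2 = π + 2β = 211.9240°

wrap2=211.92_deg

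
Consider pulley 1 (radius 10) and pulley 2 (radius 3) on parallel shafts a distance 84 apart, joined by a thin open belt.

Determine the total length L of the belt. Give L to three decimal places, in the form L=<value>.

open belt: β = asin((r2−r1)/C) = asin(-7/84) = -4.7802°
wrap1 = π − 2β = 189.5604°
wrap2 = π + 2β = 170.4396°
tangent length = C·cosβ = 83.7078
L = r1·wrap1 + r2·wrap2 + 2·C·cosβ = 10·3.3085 + 3·2.9747 + 2·83.7078 = 209.4244

L=209.424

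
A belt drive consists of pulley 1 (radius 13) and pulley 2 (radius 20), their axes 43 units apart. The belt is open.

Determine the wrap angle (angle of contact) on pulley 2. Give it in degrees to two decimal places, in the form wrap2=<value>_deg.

wrap2=198.74_deg

open belt: β = asin((r2−r1)/C) = asin(7/43) = 9.3689°
wrap1 = π − 2β = 161.2622°
wrap2 = π + 2β = 198.7378°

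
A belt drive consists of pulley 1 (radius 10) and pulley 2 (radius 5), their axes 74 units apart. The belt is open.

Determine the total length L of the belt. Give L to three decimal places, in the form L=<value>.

L=195.462

open belt: β = asin((r2−r1)/C) = asin(-5/74) = -3.8743°
wrap1 = π − 2β = 187.7486°
wrap2 = π + 2β = 172.2514°
tangent length = C·cosβ = 73.8309
L = r1·wrap1 + r2·wrap2 + 2·C·cosβ = 10·3.2768 + 5·3.0064 + 2·73.8309 = 195.4619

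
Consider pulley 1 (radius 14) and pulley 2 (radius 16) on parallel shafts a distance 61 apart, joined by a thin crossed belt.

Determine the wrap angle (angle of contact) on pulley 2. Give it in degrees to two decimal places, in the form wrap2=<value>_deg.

wrap2=238.92_deg

crossed belt: β = asin((r1+r2)/C) = asin(30/61) = 29.4592°
wrap1 = wrap2 = π + 2β = 238.9183°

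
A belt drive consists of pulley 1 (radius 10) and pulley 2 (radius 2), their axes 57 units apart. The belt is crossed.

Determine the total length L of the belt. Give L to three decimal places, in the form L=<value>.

L=154.235

crossed belt: β = asin((r1+r2)/C) = asin(12/57) = 12.1532°
wrap1 = wrap2 = π + 2β = 204.3064°
tangent length = C·cosβ = 55.7225
L = (r1+r2)·wrap + 2·C·cosβ = 12·3.5658 + 2·55.7225 = 154.2349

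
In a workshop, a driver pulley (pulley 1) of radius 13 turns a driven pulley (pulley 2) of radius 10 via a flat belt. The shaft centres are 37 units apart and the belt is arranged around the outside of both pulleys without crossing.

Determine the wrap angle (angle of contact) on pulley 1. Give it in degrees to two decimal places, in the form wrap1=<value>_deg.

wrap1=189.30_deg

open belt: β = asin((r2−r1)/C) = asin(-3/37) = -4.6507°
wrap1 = π − 2β = 189.3014°
wrap2 = π + 2β = 170.6986°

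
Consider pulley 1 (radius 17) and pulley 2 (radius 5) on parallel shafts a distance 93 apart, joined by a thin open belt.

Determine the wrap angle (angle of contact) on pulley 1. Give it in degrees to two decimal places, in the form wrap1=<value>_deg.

open belt: β = asin((r2−r1)/C) = asin(-12/93) = -7.4137°
wrap1 = π − 2β = 194.8273°
wrap2 = π + 2β = 165.1727°

wrap1=194.83_deg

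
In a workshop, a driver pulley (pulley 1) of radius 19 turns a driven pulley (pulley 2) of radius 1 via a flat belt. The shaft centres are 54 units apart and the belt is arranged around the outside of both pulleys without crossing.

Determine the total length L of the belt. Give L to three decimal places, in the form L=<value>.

L=176.889

open belt: β = asin((r2−r1)/C) = asin(-18/54) = -19.4712°
wrap1 = π − 2β = 218.9424°
wrap2 = π + 2β = 141.0576°
tangent length = C·cosβ = 50.9117
L = r1·wrap1 + r2·wrap2 + 2·C·cosβ = 19·3.8213 + 1·2.4619 + 2·50.9117 = 176.8894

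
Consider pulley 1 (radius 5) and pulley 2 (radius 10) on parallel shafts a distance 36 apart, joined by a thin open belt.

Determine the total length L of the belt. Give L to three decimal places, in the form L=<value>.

open belt: β = asin((r2−r1)/C) = asin(5/36) = 7.9836°
wrap1 = π − 2β = 164.0329°
wrap2 = π + 2β = 195.9671°
tangent length = C·cosβ = 35.6511
L = r1·wrap1 + r2·wrap2 + 2·C·cosβ = 5·2.8629 + 10·3.4203 + 2·35.6511 = 119.8195

L=119.819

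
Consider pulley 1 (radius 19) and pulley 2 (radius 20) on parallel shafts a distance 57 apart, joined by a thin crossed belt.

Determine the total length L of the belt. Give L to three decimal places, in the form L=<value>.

L=264.435

crossed belt: β = asin((r1+r2)/C) = asin(39/57) = 43.1736°
wrap1 = wrap2 = π + 2β = 266.3471°
tangent length = C·cosβ = 41.5692
L = (r1+r2)·wrap + 2·C·cosβ = 39·4.6486 + 2·41.5692 = 264.4352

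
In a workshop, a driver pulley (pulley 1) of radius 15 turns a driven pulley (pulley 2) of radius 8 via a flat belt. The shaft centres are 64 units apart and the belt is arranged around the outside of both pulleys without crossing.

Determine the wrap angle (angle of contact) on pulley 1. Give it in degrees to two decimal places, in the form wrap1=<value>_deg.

wrap1=192.56_deg

open belt: β = asin((r2−r1)/C) = asin(-7/64) = -6.2793°
wrap1 = π − 2β = 192.5586°
wrap2 = π + 2β = 167.4414°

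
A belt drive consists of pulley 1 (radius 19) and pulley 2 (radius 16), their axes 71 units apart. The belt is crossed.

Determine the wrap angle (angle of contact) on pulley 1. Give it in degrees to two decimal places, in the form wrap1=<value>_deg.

wrap1=239.07_deg

crossed belt: β = asin((r1+r2)/C) = asin(35/71) = 29.5352°
wrap1 = wrap2 = π + 2β = 239.0703°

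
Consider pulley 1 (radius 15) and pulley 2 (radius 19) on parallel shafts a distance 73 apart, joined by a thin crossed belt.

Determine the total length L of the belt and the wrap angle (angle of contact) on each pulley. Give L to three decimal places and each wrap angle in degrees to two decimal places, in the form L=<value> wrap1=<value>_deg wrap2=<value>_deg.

L=268.957 wrap1=235.52_deg wrap2=235.52_deg

crossed belt: β = asin((r1+r2)/C) = asin(34/73) = 27.7590°
wrap1 = wrap2 = π + 2β = 235.5180°
tangent length = C·cosβ = 64.5988
L = (r1+r2)·wrap + 2·C·cosβ = 34·4.1106 + 2·64.5988 = 268.9567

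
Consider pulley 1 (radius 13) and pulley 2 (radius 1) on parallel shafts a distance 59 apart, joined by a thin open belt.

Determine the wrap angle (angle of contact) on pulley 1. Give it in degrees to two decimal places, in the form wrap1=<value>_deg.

open belt: β = asin((r2−r1)/C) = asin(-12/59) = -11.7353°
wrap1 = π − 2β = 203.4705°
wrap2 = π + 2β = 156.5295°

wrap1=203.47_deg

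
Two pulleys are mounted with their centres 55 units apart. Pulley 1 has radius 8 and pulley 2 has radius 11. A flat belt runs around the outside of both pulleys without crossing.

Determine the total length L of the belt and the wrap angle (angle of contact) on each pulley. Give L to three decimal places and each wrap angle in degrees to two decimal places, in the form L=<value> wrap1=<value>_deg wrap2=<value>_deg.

open belt: β = asin((r2−r1)/C) = asin(3/55) = 3.1268°
wrap1 = π − 2β = 173.7464°
wrap2 = π + 2β = 186.2536°
tangent length = C·cosβ = 54.9181
L = r1·wrap1 + r2·wrap2 + 2·C·cosβ = 8·3.0324 + 11·3.2507 + 2·54.9181 = 169.8539

L=169.854 wrap1=173.75_deg wrap2=186.25_deg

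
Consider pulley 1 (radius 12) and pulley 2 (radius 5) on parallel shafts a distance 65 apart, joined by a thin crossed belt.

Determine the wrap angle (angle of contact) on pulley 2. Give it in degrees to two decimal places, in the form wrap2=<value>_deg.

wrap2=210.32_deg

crossed belt: β = asin((r1+r2)/C) = asin(17/65) = 15.1614°
wrap1 = wrap2 = π + 2β = 210.3227°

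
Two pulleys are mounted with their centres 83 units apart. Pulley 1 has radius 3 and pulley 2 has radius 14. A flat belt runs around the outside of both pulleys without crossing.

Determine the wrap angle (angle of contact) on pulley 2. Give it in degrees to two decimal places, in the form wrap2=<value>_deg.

wrap2=195.23_deg

open belt: β = asin((r2−r1)/C) = asin(11/83) = 7.6158°
wrap1 = π − 2β = 164.7684°
wrap2 = π + 2β = 195.2316°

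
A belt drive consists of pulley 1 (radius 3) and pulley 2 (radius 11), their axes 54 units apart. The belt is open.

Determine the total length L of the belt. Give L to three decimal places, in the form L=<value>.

L=153.170

open belt: β = asin((r2−r1)/C) = asin(8/54) = 8.5196°
wrap1 = π − 2β = 162.9608°
wrap2 = π + 2β = 197.0392°
tangent length = C·cosβ = 53.4041
L = r1·wrap1 + r2·wrap2 + 2·C·cosβ = 3·2.8442 + 11·3.4390 + 2·53.4041 = 153.1697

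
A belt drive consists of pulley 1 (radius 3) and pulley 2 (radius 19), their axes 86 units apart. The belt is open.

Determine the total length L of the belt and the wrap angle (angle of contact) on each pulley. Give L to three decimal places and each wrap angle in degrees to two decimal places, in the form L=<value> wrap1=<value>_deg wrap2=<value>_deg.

L=244.100 wrap1=158.56_deg wrap2=201.44_deg

open belt: β = asin((r2−r1)/C) = asin(16/86) = 10.7222°
wrap1 = π − 2β = 158.5557°
wrap2 = π + 2β = 201.4443°
tangent length = C·cosβ = 84.4985
L = r1·wrap1 + r2·wrap2 + 2·C·cosβ = 3·2.7673 + 19·3.5159 + 2·84.4985 = 244.1005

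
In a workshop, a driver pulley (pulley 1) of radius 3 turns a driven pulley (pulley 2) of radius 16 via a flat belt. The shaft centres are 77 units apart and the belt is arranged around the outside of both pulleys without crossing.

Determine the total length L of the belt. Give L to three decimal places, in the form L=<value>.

open belt: β = asin((r2−r1)/C) = asin(13/77) = 9.7199°
wrap1 = π − 2β = 160.5603°
wrap2 = π + 2β = 199.4397°
tangent length = C·cosβ = 75.8947
L = r1·wrap1 + r2·wrap2 + 2·C·cosβ = 3·2.8023 + 16·3.4809 + 2·75.8947 = 215.8903

L=215.890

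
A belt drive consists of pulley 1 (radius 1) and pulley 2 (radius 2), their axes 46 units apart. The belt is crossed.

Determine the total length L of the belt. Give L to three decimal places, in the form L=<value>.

L=101.620

crossed belt: β = asin((r1+r2)/C) = asin(3/46) = 3.7393°
wrap1 = wrap2 = π + 2β = 187.4787°
tangent length = C·cosβ = 45.9021
L = (r1+r2)·wrap + 2·C·cosβ = 3·3.2721 + 2·45.9021 = 101.6205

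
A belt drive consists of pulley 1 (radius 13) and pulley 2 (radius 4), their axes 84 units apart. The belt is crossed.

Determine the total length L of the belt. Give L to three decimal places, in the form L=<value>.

crossed belt: β = asin((r1+r2)/C) = asin(17/84) = 11.6762°
wrap1 = wrap2 = π + 2β = 203.3525°
tangent length = C·cosβ = 82.2618
L = (r1+r2)·wrap + 2·C·cosβ = 17·3.5492 + 2·82.2618 = 224.8594

L=224.859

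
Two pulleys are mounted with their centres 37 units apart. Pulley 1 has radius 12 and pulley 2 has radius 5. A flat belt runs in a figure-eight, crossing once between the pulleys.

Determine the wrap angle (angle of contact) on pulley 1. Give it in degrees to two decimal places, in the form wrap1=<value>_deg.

wrap1=234.70_deg

crossed belt: β = asin((r1+r2)/C) = asin(17/37) = 27.3522°
wrap1 = wrap2 = π + 2β = 234.7045°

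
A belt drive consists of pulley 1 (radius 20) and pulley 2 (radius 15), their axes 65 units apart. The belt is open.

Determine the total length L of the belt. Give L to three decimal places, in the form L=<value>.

L=240.341

open belt: β = asin((r2−r1)/C) = asin(-5/65) = -4.4117°
wrap1 = π − 2β = 188.8235°
wrap2 = π + 2β = 171.1765°
tangent length = C·cosβ = 64.8074
L = r1·wrap1 + r2·wrap2 + 2·C·cosβ = 20·3.2956 + 15·2.9876 + 2·64.8074 = 240.3405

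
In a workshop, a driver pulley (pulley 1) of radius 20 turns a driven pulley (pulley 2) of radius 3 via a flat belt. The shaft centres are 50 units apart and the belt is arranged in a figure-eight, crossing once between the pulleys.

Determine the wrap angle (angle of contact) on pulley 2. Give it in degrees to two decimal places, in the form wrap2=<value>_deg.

wrap2=234.77_deg

crossed belt: β = asin((r1+r2)/C) = asin(23/50) = 27.3871°
wrap1 = wrap2 = π + 2β = 234.7742°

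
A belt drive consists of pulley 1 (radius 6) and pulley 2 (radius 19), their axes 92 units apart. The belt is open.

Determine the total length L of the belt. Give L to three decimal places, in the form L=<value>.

open belt: β = asin((r2−r1)/C) = asin(13/92) = 8.1233°
wrap1 = π − 2β = 163.7533°
wrap2 = π + 2β = 196.2467°
tangent length = C·cosβ = 91.0769
L = r1·wrap1 + r2·wrap2 + 2·C·cosβ = 6·2.8580 + 19·3.4252 + 2·91.0769 = 264.3798

L=264.380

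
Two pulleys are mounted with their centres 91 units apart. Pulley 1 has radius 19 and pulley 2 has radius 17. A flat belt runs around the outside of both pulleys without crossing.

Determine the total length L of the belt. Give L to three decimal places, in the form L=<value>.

open belt: β = asin((r2−r1)/C) = asin(-2/91) = -1.2593°
wrap1 = π − 2β = 182.5187°
wrap2 = π + 2β = 177.4813°
tangent length = C·cosβ = 90.9780
L = r1·wrap1 + r2·wrap2 + 2·C·cosβ = 19·3.1856 + 17·3.0976 + 2·90.9780 = 295.1413

L=295.141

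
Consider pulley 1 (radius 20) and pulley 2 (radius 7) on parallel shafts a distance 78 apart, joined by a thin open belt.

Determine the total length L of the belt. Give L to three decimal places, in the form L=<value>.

open belt: β = asin((r2−r1)/C) = asin(-13/78) = -9.5941°
wrap1 = π − 2β = 199.1881°
wrap2 = π + 2β = 160.8119°
tangent length = C·cosβ = 76.9090
L = r1·wrap1 + r2·wrap2 + 2·C·cosβ = 20·3.4765 + 7·2.8067 + 2·76.9090 = 242.9947

L=242.995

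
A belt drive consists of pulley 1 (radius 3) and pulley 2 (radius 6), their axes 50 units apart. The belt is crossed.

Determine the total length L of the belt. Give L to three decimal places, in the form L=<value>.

L=129.899

crossed belt: β = asin((r1+r2)/C) = asin(9/50) = 10.3698°
wrap1 = wrap2 = π + 2β = 200.7395°
tangent length = C·cosβ = 49.1833
L = (r1+r2)·wrap + 2·C·cosβ = 9·3.5036 + 2·49.1833 = 129.8988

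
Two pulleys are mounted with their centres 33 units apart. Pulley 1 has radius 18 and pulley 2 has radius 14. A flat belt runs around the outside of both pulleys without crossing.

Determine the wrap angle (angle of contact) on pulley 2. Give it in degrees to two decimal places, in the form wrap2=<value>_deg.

wrap2=166.08_deg

open belt: β = asin((r2−r1)/C) = asin(-4/33) = -6.9621°
wrap1 = π − 2β = 193.9241°
wrap2 = π + 2β = 166.0759°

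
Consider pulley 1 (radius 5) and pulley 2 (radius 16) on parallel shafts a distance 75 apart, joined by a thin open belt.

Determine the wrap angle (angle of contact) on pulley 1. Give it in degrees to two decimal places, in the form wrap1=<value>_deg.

wrap1=163.13_deg

open belt: β = asin((r2−r1)/C) = asin(11/75) = 8.4338°
wrap1 = π − 2β = 163.1324°
wrap2 = π + 2β = 196.8676°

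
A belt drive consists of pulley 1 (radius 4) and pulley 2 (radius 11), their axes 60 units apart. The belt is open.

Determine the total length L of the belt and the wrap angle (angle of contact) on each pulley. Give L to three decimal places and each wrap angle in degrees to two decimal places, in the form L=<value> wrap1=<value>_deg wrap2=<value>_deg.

open belt: β = asin((r2−r1)/C) = asin(7/60) = 6.6998°
wrap1 = π − 2β = 166.6005°
wrap2 = π + 2β = 193.3995°
tangent length = C·cosβ = 59.5903
L = r1·wrap1 + r2·wrap2 + 2·C·cosβ = 4·2.9077 + 11·3.3755 + 2·59.5903 = 167.9415

L=167.941 wrap1=166.60_deg wrap2=193.40_deg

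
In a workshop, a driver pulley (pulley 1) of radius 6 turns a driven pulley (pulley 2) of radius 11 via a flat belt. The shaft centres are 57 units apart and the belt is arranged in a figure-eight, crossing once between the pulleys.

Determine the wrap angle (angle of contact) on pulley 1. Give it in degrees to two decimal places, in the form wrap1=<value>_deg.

crossed belt: β = asin((r1+r2)/C) = asin(17/57) = 17.3523°
wrap1 = wrap2 = π + 2β = 214.7045°

wrap1=214.70_deg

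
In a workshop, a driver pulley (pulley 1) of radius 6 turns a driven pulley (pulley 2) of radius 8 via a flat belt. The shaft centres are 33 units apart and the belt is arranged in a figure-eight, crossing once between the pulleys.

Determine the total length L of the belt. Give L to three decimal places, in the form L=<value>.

crossed belt: β = asin((r1+r2)/C) = asin(14/33) = 25.1027°
wrap1 = wrap2 = π + 2β = 230.2054°
tangent length = C·cosβ = 29.8831
L = (r1+r2)·wrap + 2·C·cosβ = 14·4.0178 + 2·29.8831 = 116.0160

L=116.016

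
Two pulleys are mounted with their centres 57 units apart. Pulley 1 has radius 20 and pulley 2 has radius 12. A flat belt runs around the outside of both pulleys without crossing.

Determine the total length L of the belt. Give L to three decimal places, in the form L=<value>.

L=215.656

open belt: β = asin((r2−r1)/C) = asin(-8/57) = -8.0682°
wrap1 = π − 2β = 196.1363°
wrap2 = π + 2β = 163.8637°
tangent length = C·cosβ = 56.4358
L = r1·wrap1 + r2·wrap2 + 2·C·cosβ = 20·3.4232 + 12·2.8600 + 2·56.4358 = 215.6556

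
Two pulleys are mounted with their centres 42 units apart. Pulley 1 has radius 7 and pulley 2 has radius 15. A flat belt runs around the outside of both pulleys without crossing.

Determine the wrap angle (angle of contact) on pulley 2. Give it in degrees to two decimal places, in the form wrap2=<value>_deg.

wrap2=201.96_deg

open belt: β = asin((r2−r1)/C) = asin(8/42) = 10.9806°
wrap1 = π − 2β = 158.0388°
wrap2 = π + 2β = 201.9612°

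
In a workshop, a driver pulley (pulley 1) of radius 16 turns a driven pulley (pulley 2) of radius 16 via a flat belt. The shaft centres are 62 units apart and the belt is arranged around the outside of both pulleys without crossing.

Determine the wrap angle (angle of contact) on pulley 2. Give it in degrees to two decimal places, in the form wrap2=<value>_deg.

wrap2=180.00_deg

open belt: β = asin((r2−r1)/C) = asin(0/62) = 0.0000°
wrap1 = π − 2β = 180.0000°
wrap2 = π + 2β = 180.0000°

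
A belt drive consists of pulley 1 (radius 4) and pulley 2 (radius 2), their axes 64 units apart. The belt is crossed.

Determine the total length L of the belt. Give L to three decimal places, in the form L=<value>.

crossed belt: β = asin((r1+r2)/C) = asin(6/64) = 5.3794°
wrap1 = wrap2 = π + 2β = 190.7588°
tangent length = C·cosβ = 63.7181
L = (r1+r2)·wrap + 2·C·cosβ = 6·3.3294 + 2·63.7181 = 147.4125

L=147.412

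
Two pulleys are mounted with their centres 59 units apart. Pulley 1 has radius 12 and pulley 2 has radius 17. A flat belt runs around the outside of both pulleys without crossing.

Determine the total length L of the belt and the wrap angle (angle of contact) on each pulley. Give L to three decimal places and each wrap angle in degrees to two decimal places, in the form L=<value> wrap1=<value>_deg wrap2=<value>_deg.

L=209.530 wrap1=170.28_deg wrap2=189.72_deg

open belt: β = asin((r2−r1)/C) = asin(5/59) = 4.8614°
wrap1 = π − 2β = 170.2772°
wrap2 = π + 2β = 189.7228°
tangent length = C·cosβ = 58.7878
L = r1·wrap1 + r2·wrap2 + 2·C·cosβ = 12·2.9719 + 17·3.3113 + 2·58.7878 = 209.5302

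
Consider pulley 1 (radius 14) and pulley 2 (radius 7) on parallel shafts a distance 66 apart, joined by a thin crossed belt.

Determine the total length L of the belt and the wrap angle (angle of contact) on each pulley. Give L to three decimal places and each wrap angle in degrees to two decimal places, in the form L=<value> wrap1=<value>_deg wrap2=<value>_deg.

L=204.713 wrap1=217.11_deg wrap2=217.11_deg

crossed belt: β = asin((r1+r2)/C) = asin(21/66) = 18.5530°
wrap1 = wrap2 = π + 2β = 217.1060°
tangent length = C·cosβ = 62.5700
L = (r1+r2)·wrap + 2·C·cosβ = 21·3.7892 + 2·62.5700 = 204.7134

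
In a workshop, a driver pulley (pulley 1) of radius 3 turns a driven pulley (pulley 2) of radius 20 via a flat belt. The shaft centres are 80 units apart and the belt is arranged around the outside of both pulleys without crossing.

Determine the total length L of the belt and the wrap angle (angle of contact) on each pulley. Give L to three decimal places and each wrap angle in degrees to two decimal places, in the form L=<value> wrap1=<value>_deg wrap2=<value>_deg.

L=235.883 wrap1=155.46_deg wrap2=204.54_deg

open belt: β = asin((r2−r1)/C) = asin(17/80) = 12.2689°
wrap1 = π − 2β = 155.4622°
wrap2 = π + 2β = 204.5378°
tangent length = C·cosβ = 78.1729
L = r1·wrap1 + r2·wrap2 + 2·C·cosβ = 3·2.7133 + 20·3.5699 + 2·78.1729 = 235.8829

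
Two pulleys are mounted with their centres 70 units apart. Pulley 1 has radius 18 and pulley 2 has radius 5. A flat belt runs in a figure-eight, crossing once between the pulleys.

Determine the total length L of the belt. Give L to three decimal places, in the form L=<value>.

crossed belt: β = asin((r1+r2)/C) = asin(23/70) = 19.1821°
wrap1 = wrap2 = π + 2β = 218.3642°
tangent length = C·cosβ = 66.1135
L = (r1+r2)·wrap + 2·C·cosβ = 23·3.8112 + 2·66.1135 = 219.8841

L=219.884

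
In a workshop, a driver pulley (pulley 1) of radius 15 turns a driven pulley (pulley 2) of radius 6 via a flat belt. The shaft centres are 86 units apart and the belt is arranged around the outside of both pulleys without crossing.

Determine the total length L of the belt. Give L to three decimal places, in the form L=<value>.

L=238.916

open belt: β = asin((r2−r1)/C) = asin(-9/86) = -6.0071°
wrap1 = π − 2β = 192.0141°
wrap2 = π + 2β = 167.9859°
tangent length = C·cosβ = 85.5278
L = r1·wrap1 + r2·wrap2 + 2·C·cosβ = 15·3.3513 + 6·2.9319 + 2·85.5278 = 238.9162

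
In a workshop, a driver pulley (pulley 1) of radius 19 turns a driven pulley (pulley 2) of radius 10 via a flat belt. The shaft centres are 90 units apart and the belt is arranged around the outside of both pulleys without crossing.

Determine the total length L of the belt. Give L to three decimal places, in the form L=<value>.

L=272.007

open belt: β = asin((r2−r1)/C) = asin(-9/90) = -5.7392°
wrap1 = π − 2β = 191.4783°
wrap2 = π + 2β = 168.5217°
tangent length = C·cosβ = 89.5489
L = r1·wrap1 + r2·wrap2 + 2·C·cosβ = 19·3.3419 + 10·2.9413 + 2·89.5489 = 272.0069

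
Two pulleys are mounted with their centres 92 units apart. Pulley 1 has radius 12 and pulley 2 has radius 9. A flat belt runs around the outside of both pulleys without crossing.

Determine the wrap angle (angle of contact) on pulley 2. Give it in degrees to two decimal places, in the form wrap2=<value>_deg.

open belt: β = asin((r2−r1)/C) = asin(-3/92) = -1.8687°
wrap1 = π − 2β = 183.7373°
wrap2 = π + 2β = 176.2627°

wrap2=176.26_deg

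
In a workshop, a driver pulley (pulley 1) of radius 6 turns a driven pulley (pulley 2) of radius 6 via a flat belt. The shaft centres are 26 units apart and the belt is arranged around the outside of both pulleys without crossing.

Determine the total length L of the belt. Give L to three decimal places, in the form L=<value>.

L=89.699

open belt: β = asin((r2−r1)/C) = asin(0/26) = 0.0000°
wrap1 = π − 2β = 180.0000°
wrap2 = π + 2β = 180.0000°
tangent length = C·cosβ = 26.0000
L = r1·wrap1 + r2·wrap2 + 2·C·cosβ = 6·3.1416 + 6·3.1416 + 2·26.0000 = 89.6991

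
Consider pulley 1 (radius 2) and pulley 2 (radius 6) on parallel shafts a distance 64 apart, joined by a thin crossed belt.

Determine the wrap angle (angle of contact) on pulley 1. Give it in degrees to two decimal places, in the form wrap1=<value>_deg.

wrap1=194.36_deg

crossed belt: β = asin((r1+r2)/C) = asin(8/64) = 7.1808°
wrap1 = wrap2 = π + 2β = 194.3615°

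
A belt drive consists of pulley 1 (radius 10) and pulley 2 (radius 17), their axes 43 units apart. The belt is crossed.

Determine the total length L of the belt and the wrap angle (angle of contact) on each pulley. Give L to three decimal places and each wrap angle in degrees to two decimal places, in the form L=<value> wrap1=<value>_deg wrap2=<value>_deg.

crossed belt: β = asin((r1+r2)/C) = asin(27/43) = 38.8959°
wrap1 = wrap2 = π + 2β = 257.7917°
tangent length = C·cosβ = 33.4664
L = (r1+r2)·wrap + 2·C·cosβ = 27·4.4993 + 2·33.4664 = 188.4143

L=188.414 wrap1=257.79_deg wrap2=257.79_deg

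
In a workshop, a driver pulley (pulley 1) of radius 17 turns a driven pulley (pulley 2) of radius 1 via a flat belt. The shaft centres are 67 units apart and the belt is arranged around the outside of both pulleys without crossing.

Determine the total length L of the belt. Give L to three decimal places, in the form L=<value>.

L=194.388

open belt: β = asin((r2−r1)/C) = asin(-16/67) = -13.8161°
wrap1 = π − 2β = 207.6322°
wrap2 = π + 2β = 152.3678°
tangent length = C·cosβ = 65.0615
L = r1·wrap1 + r2·wrap2 + 2·C·cosβ = 17·3.6239 + 1·2.6593 + 2·65.0615 = 194.3880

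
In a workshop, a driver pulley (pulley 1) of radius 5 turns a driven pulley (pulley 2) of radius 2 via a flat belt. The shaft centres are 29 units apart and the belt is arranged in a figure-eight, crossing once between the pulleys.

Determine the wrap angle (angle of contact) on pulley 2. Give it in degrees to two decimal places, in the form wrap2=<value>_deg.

wrap2=207.94_deg

crossed belt: β = asin((r1+r2)/C) = asin(7/29) = 13.9680°
wrap1 = wrap2 = π + 2β = 207.9359°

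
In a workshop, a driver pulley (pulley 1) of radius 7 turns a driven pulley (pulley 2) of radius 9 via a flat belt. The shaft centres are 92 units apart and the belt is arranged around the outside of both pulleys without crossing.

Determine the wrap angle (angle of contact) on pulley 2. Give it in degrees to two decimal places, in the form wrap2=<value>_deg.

open belt: β = asin((r2−r1)/C) = asin(2/92) = 1.2457°
wrap1 = π − 2β = 177.5087°
wrap2 = π + 2β = 182.4913°

wrap2=182.49_deg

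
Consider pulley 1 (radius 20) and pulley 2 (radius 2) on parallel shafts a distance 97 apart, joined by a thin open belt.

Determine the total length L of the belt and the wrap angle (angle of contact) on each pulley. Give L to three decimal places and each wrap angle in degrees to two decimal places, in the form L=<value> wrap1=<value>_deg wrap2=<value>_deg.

open belt: β = asin((r2−r1)/C) = asin(-18/97) = -10.6942°
wrap1 = π − 2β = 201.3884°
wrap2 = π + 2β = 158.6116°
tangent length = C·cosβ = 95.3153
L = r1·wrap1 + r2·wrap2 + 2·C·cosβ = 20·3.5149 + 2·2.7683 + 2·95.3153 = 266.4649

L=266.465 wrap1=201.39_deg wrap2=158.61_deg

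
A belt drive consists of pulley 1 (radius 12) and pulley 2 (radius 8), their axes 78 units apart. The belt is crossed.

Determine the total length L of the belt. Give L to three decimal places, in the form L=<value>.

L=223.989

crossed belt: β = asin((r1+r2)/C) = asin(20/78) = 14.8572°
wrap1 = wrap2 = π + 2β = 209.7143°
tangent length = C·cosβ = 75.3923
L = (r1+r2)·wrap + 2·C·cosβ = 20·3.6602 + 2·75.3923 = 223.9887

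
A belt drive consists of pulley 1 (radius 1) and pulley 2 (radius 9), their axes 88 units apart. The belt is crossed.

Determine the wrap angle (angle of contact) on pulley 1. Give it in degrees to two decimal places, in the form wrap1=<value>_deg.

wrap1=193.05_deg

crossed belt: β = asin((r1+r2)/C) = asin(10/88) = 6.5250°
wrap1 = wrap2 = π + 2β = 193.0500°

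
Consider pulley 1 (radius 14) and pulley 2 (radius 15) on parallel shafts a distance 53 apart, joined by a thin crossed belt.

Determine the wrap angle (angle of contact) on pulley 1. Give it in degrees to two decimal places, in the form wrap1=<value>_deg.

wrap1=246.35_deg

crossed belt: β = asin((r1+r2)/C) = asin(29/53) = 33.1731°
wrap1 = wrap2 = π + 2β = 246.3461°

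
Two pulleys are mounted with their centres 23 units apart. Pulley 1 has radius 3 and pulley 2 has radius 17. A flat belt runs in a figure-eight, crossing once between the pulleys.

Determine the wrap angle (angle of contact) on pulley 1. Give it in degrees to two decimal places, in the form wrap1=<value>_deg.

wrap1=300.82_deg

crossed belt: β = asin((r1+r2)/C) = asin(20/23) = 60.4082°
wrap1 = wrap2 = π + 2β = 300.8163°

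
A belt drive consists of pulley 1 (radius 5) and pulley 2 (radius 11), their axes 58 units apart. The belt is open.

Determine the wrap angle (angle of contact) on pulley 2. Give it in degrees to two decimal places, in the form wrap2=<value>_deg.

wrap2=191.88_deg

open belt: β = asin((r2−r1)/C) = asin(6/58) = 5.9378°
wrap1 = π − 2β = 168.1245°
wrap2 = π + 2β = 191.8755°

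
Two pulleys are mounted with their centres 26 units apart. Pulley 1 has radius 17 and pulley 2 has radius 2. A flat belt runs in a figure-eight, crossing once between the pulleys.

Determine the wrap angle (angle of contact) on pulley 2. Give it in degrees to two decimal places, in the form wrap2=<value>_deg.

wrap2=273.90_deg

crossed belt: β = asin((r1+r2)/C) = asin(19/26) = 46.9509°
wrap1 = wrap2 = π + 2β = 273.9018°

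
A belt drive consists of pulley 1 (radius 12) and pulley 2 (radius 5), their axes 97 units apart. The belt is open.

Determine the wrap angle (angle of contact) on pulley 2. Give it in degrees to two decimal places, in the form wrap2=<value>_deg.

open belt: β = asin((r2−r1)/C) = asin(-7/97) = -4.1383°
wrap1 = π − 2β = 188.2767°
wrap2 = π + 2β = 171.7233°

wrap2=171.72_deg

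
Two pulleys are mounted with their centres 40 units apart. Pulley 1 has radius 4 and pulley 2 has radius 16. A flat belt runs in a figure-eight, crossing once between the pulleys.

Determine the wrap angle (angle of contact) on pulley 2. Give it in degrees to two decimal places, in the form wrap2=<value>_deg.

wrap2=240.00_deg

crossed belt: β = asin((r1+r2)/C) = asin(20/40) = 30.0000°
wrap1 = wrap2 = π + 2β = 240.0000°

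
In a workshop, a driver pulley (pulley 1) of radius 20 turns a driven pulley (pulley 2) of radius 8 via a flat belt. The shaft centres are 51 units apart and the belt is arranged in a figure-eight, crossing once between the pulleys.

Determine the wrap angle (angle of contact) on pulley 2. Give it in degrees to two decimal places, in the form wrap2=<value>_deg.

wrap2=246.60_deg

crossed belt: β = asin((r1+r2)/C) = asin(28/51) = 33.2998°
wrap1 = wrap2 = π + 2β = 246.5996°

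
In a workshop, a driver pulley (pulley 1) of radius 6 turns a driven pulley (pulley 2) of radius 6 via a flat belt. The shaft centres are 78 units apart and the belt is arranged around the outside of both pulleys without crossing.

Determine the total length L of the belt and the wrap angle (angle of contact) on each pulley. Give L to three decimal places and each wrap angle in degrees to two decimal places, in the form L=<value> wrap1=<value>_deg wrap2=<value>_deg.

L=193.699 wrap1=180.00_deg wrap2=180.00_deg

open belt: β = asin((r2−r1)/C) = asin(0/78) = 0.0000°
wrap1 = π − 2β = 180.0000°
wrap2 = π + 2β = 180.0000°
tangent length = C·cosβ = 78.0000
L = r1·wrap1 + r2·wrap2 + 2·C·cosβ = 6·3.1416 + 6·3.1416 + 2·78.0000 = 193.6991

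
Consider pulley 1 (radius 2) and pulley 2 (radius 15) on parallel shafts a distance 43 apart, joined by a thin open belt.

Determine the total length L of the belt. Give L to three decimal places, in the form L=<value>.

open belt: β = asin((r2−r1)/C) = asin(13/43) = 17.5973°
wrap1 = π − 2β = 144.8053°
wrap2 = π + 2β = 215.1947°
tangent length = C·cosβ = 40.9878
L = r1·wrap1 + r2·wrap2 + 2·C·cosβ = 2·2.5273 + 15·3.7559 + 2·40.9878 = 143.3681

L=143.368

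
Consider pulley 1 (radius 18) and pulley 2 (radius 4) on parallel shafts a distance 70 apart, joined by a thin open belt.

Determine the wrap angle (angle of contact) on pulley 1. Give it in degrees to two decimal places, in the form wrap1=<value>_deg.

open belt: β = asin((r2−r1)/C) = asin(-14/70) = -11.5370°
wrap1 = π − 2β = 203.0739°
wrap2 = π + 2β = 156.9261°

wrap1=203.07_deg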